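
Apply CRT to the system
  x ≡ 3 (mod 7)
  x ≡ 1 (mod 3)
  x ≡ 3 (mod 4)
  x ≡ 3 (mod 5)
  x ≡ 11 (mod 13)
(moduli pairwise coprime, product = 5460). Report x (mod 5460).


Product of moduli M = 7 · 3 · 4 · 5 · 13 = 5460.
Merge one congruence at a time:
  Start: x ≡ 3 (mod 7).
  Combine with x ≡ 1 (mod 3); new modulus lcm = 21.
    Write x = 3 + 7·t and substitute into x ≡ 1 (mod 3): 7·t ≡ 1 − 3 = -2 (mod 3).
    Reduce coefficients mod 3: 1·t ≡ 1 (mod 3).
    So t ≡ 1 (mod 3).
    Then x = 3 + 7·1 = 10, valid modulo lcm(7, 3) = 21: x ≡ 10 (mod 21).
  Combine with x ≡ 3 (mod 4); new modulus lcm = 84.
    Write x = 10 + 21·t and substitute into x ≡ 3 (mod 4): 21·t ≡ 3 − 10 = -7 (mod 4).
    Reduce coefficients mod 4: 1·t ≡ 1 (mod 4).
    So t ≡ 1 (mod 4).
    Then x = 10 + 21·1 = 31, valid modulo lcm(21, 4) = 84: x ≡ 31 (mod 84).
  Combine with x ≡ 3 (mod 5); new modulus lcm = 420.
    Write x = 31 + 84·t and substitute into x ≡ 3 (mod 5): 84·t ≡ 3 − 31 = -28 (mod 5).
    Reduce coefficients mod 5: 4·t ≡ 2 (mod 5).
    The inverse of 4 mod 5 is 4 (since 4·4 = 16 = 3·5 + 1), so t ≡ 4·2 = 8 ≡ 3 (mod 5).
    Then x = 31 + 84·3 = 283, valid modulo lcm(84, 5) = 420: x ≡ 283 (mod 420).
  Combine with x ≡ 11 (mod 13); new modulus lcm = 5460.
    Write x = 283 + 420·t and substitute into x ≡ 11 (mod 13): 420·t ≡ 11 − 283 = -272 (mod 13).
    Reduce coefficients mod 13: 4·t ≡ 1 (mod 13).
    The inverse of 4 mod 13 is 10 (since 4·10 = 40 = 3·13 + 1), so t ≡ 10·1 = 10 ≡ 10 (mod 13).
    Then x = 283 + 420·10 = 4483, valid modulo lcm(420, 13) = 5460: x ≡ 4483 (mod 5460).
Verify against each original: 4483 mod 7 = 3, 4483 mod 3 = 1, 4483 mod 4 = 3, 4483 mod 5 = 3, 4483 mod 13 = 11.

x ≡ 4483 (mod 5460).


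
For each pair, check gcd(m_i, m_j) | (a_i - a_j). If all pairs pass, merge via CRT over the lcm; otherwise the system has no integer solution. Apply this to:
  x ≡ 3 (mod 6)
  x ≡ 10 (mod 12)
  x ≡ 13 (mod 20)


Moduli 6, 12, 20 are not pairwise coprime, so CRT works modulo lcm(m_i) when all pairwise compatibility conditions hold.
Pairwise compatibility: gcd(m_i, m_j) must divide a_i - a_j for every pair.
Merge one congruence at a time:
  Start: x ≡ 3 (mod 6).
  Combine with x ≡ 10 (mod 12): gcd(6, 12) = 6, and 10 - 3 = 7 is NOT divisible by 6.
    ⇒ system is inconsistent (no integer solution).

No solution (the system is inconsistent).


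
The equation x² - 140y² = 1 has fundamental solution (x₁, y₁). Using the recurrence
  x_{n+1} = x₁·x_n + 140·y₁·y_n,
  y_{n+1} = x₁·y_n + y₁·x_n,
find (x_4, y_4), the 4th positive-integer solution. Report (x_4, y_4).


Step 1: Find the fundamental solution (x₁, y₁) of x² - 140y² = 1.
  Expand √140 as a continued fraction. a₀ = ⌊√140⌋ = 11; iterate m_{k+1} = d_k·a_k − m_k, d_{k+1} = (140 − m_{k+1}²)/d_k, a_{k+1} = ⌊(a₀ + m_{k+1})/d_{k+1}⌋ (starting m₀ = 0, d₀ = 1), with convergents p_k = a_k·p_{k-1} + p_{k-2}, q_k = a_k·q_{k-1} + q_{k-2} (p₋₁ = 1, q₋₁ = 0):
  k = 0: a₀ = 11; p₀/q₀ = 11/1; p₀² − 140·q₀² = 121 − 140 = -19.
  k = 1: m = 11, d = 19, a = ⌊(11 + 11)/19⌋ = 1; p/q = (1·11 + 1)/(1·1 + 0) = 12/1; p² − 140·q² = 144 − 140 = 4.
  k = 2: m = 8, d = 4, a = ⌊(11 + 8)/4⌋ = 4; p/q = (4·12 + 11)/(4·1 + 1) = 59/5; p² − 140·q² = 3481 − 3500 = -19.
  k = 3: m = 8, d = 19, a = ⌊(11 + 8)/19⌋ = 1; p/q = (1·59 + 12)/(1·5 + 1) = 71/6; p² − 140·q² = 5041 − 5040 = 1.
  The first convergent with p² − 140·q² = 1 gives the fundamental solution (x₁, y₁) = (71, 6).
Step 2: Apply the recurrence (x_{n+1}, y_{n+1}) = (x₁x_n + 140y₁y_n, x₁y_n + y₁x_n) repeatedly.
  From (x_1, y_1) = (71, 6): x_2 = 71·71 + 140·6·6 = 10081; y_2 = 71·6 + 6·71 = 852.
  From (x_2, y_2) = (10081, 852): x_3 = 71·10081 + 140·6·852 = 1431431; y_3 = 71·852 + 6·10081 = 120978.
  From (x_3, y_3) = (1431431, 120978): x_4 = 71·1431431 + 140·6·120978 = 203253121; y_4 = 71·120978 + 6·1431431 = 17178024.
Step 3: Verify x_4² - 140·y_4² = 41311831196240641 - 41311831196240640 = 1 (should be 1). ✓

(x_1, y_1) = (71, 6); (x_4, y_4) = (203253121, 17178024).


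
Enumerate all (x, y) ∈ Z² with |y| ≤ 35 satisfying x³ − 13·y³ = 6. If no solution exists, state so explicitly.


The equation is x³ - 13y³ = 6. For fixed y, x³ = 13·y³ + 6, so a solution requires the RHS to be a perfect cube.
Strategy: iterate y from -35 to 35, compute RHS = 13·y³ + 6, and check whether it is a (positive or negative) perfect cube.
Check small values of y:
  y = 0: RHS = 6 is not a perfect cube.
  y = 1: RHS = 19 is not a perfect cube.
  y = -1: RHS = -7 is not a perfect cube.
  y = 2: RHS = 110 is not a perfect cube.
  y = -2: RHS = -98 is not a perfect cube.
  y = 3: RHS = 357 is not a perfect cube.
  y = -3: RHS = -345 is not a perfect cube.
Continuing the search up to |y| = 35 finds no solutions either.
No (x, y) in the scanned range satisfies the equation.

No integer solutions with |y| ≤ 35.


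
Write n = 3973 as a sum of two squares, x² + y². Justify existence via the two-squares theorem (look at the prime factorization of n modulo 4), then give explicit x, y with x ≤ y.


Step 1: Factor n = 3973 = 29 · 137.
Step 2: Check the mod-4 condition on each prime factor: 29 ≡ 1 (mod 4), exponent 1; 137 ≡ 1 (mod 4), exponent 1.
All primes ≡ 3 (mod 4) appear to even exponent (or don't appear), so by the two-squares theorem n IS expressible as a sum of two squares.
Step 3: Build a representation. Here n = 29 · 137 is a product of primes ≡ 1 (mod 4). Each prime p ≡ 1 (mod 4) is itself a sum of two squares; find a² by testing p − a² for a perfect square:
  29: 29 − 1² = 28, 29 − 2² = 25 = 5² ⇒ 29 = 2² + 5².
  137: 137 − 1² = 136, 137 − 2² = 133, 137 − 3² = 128, 137 − 4² = 121 = 11² ⇒ 137 = 4² + 11².
  Combine using the Brahmagupta–Fibonacci identity (a² + b²)(c² + d²) = (ac − bd)² + (ad + bc)² = (ac + bd)² + (ad − bc)²:
  29 · 137 = 3973: from (2² + 5²)(4² + 11²), take (2·4 − 5·11, 2·11 + 5·4) = (8 − 55, 22 + 20) = (-47, 42); dropping signs (only squares matter) gives (47, 42); check 47² + 42² = 2209 + 1764 = 3973 ✓.
Step 4: Order so x ≤ y and verify: 42² + 47² = 1764 + 2209 = 3973 = n. ✓

n = 3973 = 42² + 47² (one valid representation with x ≤ y).


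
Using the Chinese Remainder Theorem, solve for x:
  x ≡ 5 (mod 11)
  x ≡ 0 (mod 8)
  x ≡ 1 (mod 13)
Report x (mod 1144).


Moduli 11, 8, 13 are pairwise coprime; by CRT there is a unique solution modulo M = 11 · 8 · 13 = 1144.
Solve pairwise, accumulating the modulus:
  Start with x ≡ 5 (mod 11).
  Combine with x ≡ 0 (mod 8): since gcd(11, 8) = 1, we get a unique residue mod 88.
    Write x = 5 + 11·t and substitute into x ≡ 0 (mod 8): 11·t ≡ 0 − 5 = -5 (mod 8).
    Reduce coefficients mod 8: 3·t ≡ 3 (mod 8).
    The inverse of 3 mod 8 is 3 (since 3·3 = 9 = 1·8 + 1), so t ≡ 3·3 = 9 ≡ 1 (mod 8).
    Then x = 5 + 11·1 = 16, valid modulo lcm(11, 8) = 88: x ≡ 16 (mod 88).
  Combine with x ≡ 1 (mod 13): since gcd(88, 13) = 1, we get a unique residue mod 1144.
    Write x = 16 + 88·t and substitute into x ≡ 1 (mod 13): 88·t ≡ 1 − 16 = -15 (mod 13).
    Reduce coefficients mod 13: 10·t ≡ 11 (mod 13).
    The inverse of 10 mod 13 is 4 (since 10·4 = 40 = 3·13 + 1), so t ≡ 4·11 = 44 ≡ 5 (mod 13).
    Then x = 16 + 88·5 = 456, valid modulo lcm(88, 13) = 1144: x ≡ 456 (mod 1144).
Verify: 456 mod 11 = 5 ✓, 456 mod 8 = 0 ✓, 456 mod 13 = 1 ✓.

x ≡ 456 (mod 1144).


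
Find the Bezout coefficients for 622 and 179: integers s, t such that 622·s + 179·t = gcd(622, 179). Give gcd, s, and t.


Euclidean algorithm on (622, 179) — divide until remainder is 0:
  622 = 3 · 179 + 85
  179 = 2 · 85 + 9
  85 = 9 · 9 + 4
  9 = 2 · 4 + 1
  4 = 4 · 1 + 0
gcd(622, 179) = 1.
Track Bezout coefficients alongside the remainders: start with r₀ = 622 = a·1 + b·0 (s = 1, t = 0) and r₁ = 179 = a·0 + b·1 (s = 0, t = 1); each new remainder r_{k+1} = r_{k-1} − q_k·r_k inherits s_{k+1} = s_{k-1} − q_k·s_k, t_{k+1} = t_{k-1} − q_k·t_k, so r_k = a·s_k + b·t_k at every step:
  q = 3: r = 85, s = 1 − 3·0 = 1, t = 0 − 3·1 = -3  (check: 622·1 + 179·(-3) = 85)
  q = 2: r = 9, s = 0 − 2·1 = -2, t = 1 − 2·(-3) = 7  (check: 622·(-2) + 179·7 = 9)
  q = 9: r = 4, s = 1 − 9·(-2) = 19, t = -3 − 9·7 = -66  (check: 622·19 + 179·(-66) = 4)
  q = 2: r = 1, s = -2 − 2·19 = -40, t = 7 − 2·(-66) = 139  (check: 622·(-40) + 179·139 = 1)
The row with r = 1 (the gcd) gives the Bezout coefficients s = -40, t = 139.
Result: 622 · (-40) + 179 · (139) = 1.

gcd(622, 179) = 1; s = -40, t = 139 (check: 622·(-40) + 179·139 = 1).


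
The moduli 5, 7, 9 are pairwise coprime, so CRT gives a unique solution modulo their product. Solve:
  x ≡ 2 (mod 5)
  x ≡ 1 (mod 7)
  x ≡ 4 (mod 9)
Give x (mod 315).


Moduli 5, 7, 9 are pairwise coprime; by CRT there is a unique solution modulo M = 5 · 7 · 9 = 315.
Solve pairwise, accumulating the modulus:
  Start with x ≡ 2 (mod 5).
  Combine with x ≡ 1 (mod 7): since gcd(5, 7) = 1, we get a unique residue mod 35.
    Write x = 2 + 5·t and substitute into x ≡ 1 (mod 7): 5·t ≡ 1 − 2 = -1 (mod 7).
    Reduce coefficients mod 7: 5·t ≡ 6 (mod 7).
    The inverse of 5 mod 7 is 3 (since 5·3 = 15 = 2·7 + 1), so t ≡ 3·6 = 18 ≡ 4 (mod 7).
    Then x = 2 + 5·4 = 22, valid modulo lcm(5, 7) = 35: x ≡ 22 (mod 35).
  Combine with x ≡ 4 (mod 9): since gcd(35, 9) = 1, we get a unique residue mod 315.
    Write x = 22 + 35·t and substitute into x ≡ 4 (mod 9): 35·t ≡ 4 − 22 = -18 (mod 9).
    Reduce coefficients mod 9: 8·t ≡ 0 (mod 9).
    The inverse of 8 mod 9 is 8 (since 8·8 = 64 = 7·9 + 1), so t ≡ 8·0 = 0 ≡ 0 (mod 9).
    Then x = 22 + 35·0 = 22, valid modulo lcm(35, 9) = 315: x ≡ 22 (mod 315).
Verify: 22 mod 5 = 2 ✓, 22 mod 7 = 1 ✓, 22 mod 9 = 4 ✓.

x ≡ 22 (mod 315).


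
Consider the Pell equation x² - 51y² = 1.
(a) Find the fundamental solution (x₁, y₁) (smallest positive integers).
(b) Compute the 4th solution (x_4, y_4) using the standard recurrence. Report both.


Step 1: Find the fundamental solution (x₁, y₁) of x² - 51y² = 1.
  Expand √51 as a continued fraction. a₀ = ⌊√51⌋ = 7; iterate m_{k+1} = d_k·a_k − m_k, d_{k+1} = (51 − m_{k+1}²)/d_k, a_{k+1} = ⌊(a₀ + m_{k+1})/d_{k+1}⌋ (starting m₀ = 0, d₀ = 1), with convergents p_k = a_k·p_{k-1} + p_{k-2}, q_k = a_k·q_{k-1} + q_{k-2} (p₋₁ = 1, q₋₁ = 0):
  k = 0: a₀ = 7; p₀/q₀ = 7/1; p₀² − 51·q₀² = 49 − 51 = -2.
  k = 1: m = 7, d = 2, a = ⌊(7 + 7)/2⌋ = 7; p/q = (7·7 + 1)/(7·1 + 0) = 50/7; p² − 51·q² = 2500 − 2499 = 1.
  The first convergent with p² − 51·q² = 1 gives the fundamental solution (x₁, y₁) = (50, 7).
Step 2: Apply the recurrence (x_{n+1}, y_{n+1}) = (x₁x_n + 51y₁y_n, x₁y_n + y₁x_n) repeatedly.
  From (x_1, y_1) = (50, 7): x_2 = 50·50 + 51·7·7 = 4999; y_2 = 50·7 + 7·50 = 700.
  From (x_2, y_2) = (4999, 700): x_3 = 50·4999 + 51·7·700 = 499850; y_3 = 50·700 + 7·4999 = 69993.
  From (x_3, y_3) = (499850, 69993): x_4 = 50·499850 + 51·7·69993 = 49980001; y_4 = 50·69993 + 7·499850 = 6998600.
Step 3: Verify x_4² - 51·y_4² = 2498000499960001 - 2498000499960000 = 1 (should be 1). ✓

(x_1, y_1) = (50, 7); (x_4, y_4) = (49980001, 6998600).


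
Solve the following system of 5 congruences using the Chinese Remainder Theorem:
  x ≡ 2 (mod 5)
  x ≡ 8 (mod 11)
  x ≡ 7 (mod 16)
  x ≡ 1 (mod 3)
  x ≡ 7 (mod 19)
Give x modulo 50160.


Product of moduli M = 5 · 11 · 16 · 3 · 19 = 50160.
Merge one congruence at a time:
  Start: x ≡ 2 (mod 5).
  Combine with x ≡ 8 (mod 11); new modulus lcm = 55.
    Write x = 2 + 5·t and substitute into x ≡ 8 (mod 11): 5·t ≡ 8 − 2 = 6 (mod 11).
    The inverse of 5 mod 11 is 9 (since 5·9 = 45 = 4·11 + 1), so t ≡ 9·6 = 54 ≡ 10 (mod 11).
    Then x = 2 + 5·10 = 52, valid modulo lcm(5, 11) = 55: x ≡ 52 (mod 55).
  Combine with x ≡ 7 (mod 16); new modulus lcm = 880.
    Write x = 52 + 55·t and substitute into x ≡ 7 (mod 16): 55·t ≡ 7 − 52 = -45 (mod 16).
    Reduce coefficients mod 16: 7·t ≡ 3 (mod 16).
    The inverse of 7 mod 16 is 7 (since 7·7 = 49 = 3·16 + 1), so t ≡ 7·3 = 21 ≡ 5 (mod 16).
    Then x = 52 + 55·5 = 327, valid modulo lcm(55, 16) = 880: x ≡ 327 (mod 880).
  Combine with x ≡ 1 (mod 3); new modulus lcm = 2640.
    Write x = 327 + 880·t and substitute into x ≡ 1 (mod 3): 880·t ≡ 1 − 327 = -326 (mod 3).
    Reduce coefficients mod 3: 1·t ≡ 1 (mod 3).
    So t ≡ 1 (mod 3).
    Then x = 327 + 880·1 = 1207, valid modulo lcm(880, 3) = 2640: x ≡ 1207 (mod 2640).
  Combine with x ≡ 7 (mod 19); new modulus lcm = 50160.
    Write x = 1207 + 2640·t and substitute into x ≡ 7 (mod 19): 2640·t ≡ 7 − 1207 = -1200 (mod 19).
    Reduce coefficients mod 19: 18·t ≡ 16 (mod 19).
    The inverse of 18 mod 19 is 18 (since 18·18 = 324 = 17·19 + 1), so t ≡ 18·16 = 288 ≡ 3 (mod 19).
    Then x = 1207 + 2640·3 = 9127, valid modulo lcm(2640, 19) = 50160: x ≡ 9127 (mod 50160).
Verify against each original: 9127 mod 5 = 2, 9127 mod 11 = 8, 9127 mod 16 = 7, 9127 mod 3 = 1, 9127 mod 19 = 7.

x ≡ 9127 (mod 50160).


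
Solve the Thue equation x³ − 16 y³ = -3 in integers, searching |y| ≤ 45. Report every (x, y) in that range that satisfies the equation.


The equation is x³ - 16y³ = -3. For fixed y, x³ = 16·y³ − 3, so a solution requires the RHS to be a perfect cube.
Strategy: iterate y from -45 to 45, compute RHS = 16·y³ − 3, and check whether it is a (positive or negative) perfect cube.
Check small values of y:
  y = 0: RHS = -3 is not a perfect cube.
  y = 1: RHS = 13 is not a perfect cube.
  y = -1: RHS = -19 is not a perfect cube.
  y = 2: RHS = 125 = (5)³ ⇒ x = 5 works.
  y = -2: RHS = -131 is not a perfect cube.
  y = 3: RHS = 429 is not a perfect cube.
  y = -3: RHS = -435 is not a perfect cube.
Continuing the search up to |y| = 45 finds no further solutions beyond those listed.
Collected solutions: (5, 2).

Solutions (with |y| ≤ 45): (5, 2).


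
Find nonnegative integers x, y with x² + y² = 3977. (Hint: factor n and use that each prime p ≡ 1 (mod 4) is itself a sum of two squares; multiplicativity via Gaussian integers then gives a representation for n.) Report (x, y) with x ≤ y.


Step 1: Factor n = 3977 = 41 · 97.
Step 2: Check the mod-4 condition on each prime factor: 41 ≡ 1 (mod 4), exponent 1; 97 ≡ 1 (mod 4), exponent 1.
All primes ≡ 3 (mod 4) appear to even exponent (or don't appear), so by the two-squares theorem n IS expressible as a sum of two squares.
Step 3: Build a representation. Here n = 41 · 97 is a product of primes ≡ 1 (mod 4). Each prime p ≡ 1 (mod 4) is itself a sum of two squares; find a² by testing p − a² for a perfect square:
  41: 41 − 1² = 40, 41 − 2² = 37, 41 − 3² = 32, 41 − 4² = 25 = 5² ⇒ 41 = 4² + 5².
  97: 97 − 1² = 96, 97 − 2² = 93, 97 − 3² = 88, 97 − 4² = 81 = 9² ⇒ 97 = 4² + 9².
  Combine using the Brahmagupta–Fibonacci identity (a² + b²)(c² + d²) = (ac − bd)² + (ad + bc)² = (ac + bd)² + (ad − bc)²:
  41 · 97 = 3977: from (4² + 5²)(4² + 9²), take (4·4 − 5·9, 4·9 + 5·4) = (16 − 45, 36 + 20) = (-29, 56); dropping signs (only squares matter) gives (29, 56); check 29² + 56² = 841 + 3136 = 3977 ✓.
Step 4: Order so x ≤ y and verify: 29² + 56² = 841 + 3136 = 3977 = n. ✓

n = 3977 = 29² + 56² (one valid representation with x ≤ y).


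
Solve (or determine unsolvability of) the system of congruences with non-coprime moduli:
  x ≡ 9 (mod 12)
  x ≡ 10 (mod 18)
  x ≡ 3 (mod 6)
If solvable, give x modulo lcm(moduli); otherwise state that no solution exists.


Moduli 12, 18, 6 are not pairwise coprime, so CRT works modulo lcm(m_i) when all pairwise compatibility conditions hold.
Pairwise compatibility: gcd(m_i, m_j) must divide a_i - a_j for every pair.
Merge one congruence at a time:
  Start: x ≡ 9 (mod 12).
  Combine with x ≡ 10 (mod 18): gcd(12, 18) = 6, and 10 - 9 = 1 is NOT divisible by 6.
    ⇒ system is inconsistent (no integer solution).

No solution (the system is inconsistent).


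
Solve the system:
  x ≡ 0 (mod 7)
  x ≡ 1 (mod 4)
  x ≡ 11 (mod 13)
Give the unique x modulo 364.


Moduli 7, 4, 13 are pairwise coprime; by CRT there is a unique solution modulo M = 7 · 4 · 13 = 364.
Solve pairwise, accumulating the modulus:
  Start with x ≡ 0 (mod 7).
  Combine with x ≡ 1 (mod 4): since gcd(7, 4) = 1, we get a unique residue mod 28.
    Write x = 0 + 7·t and substitute into x ≡ 1 (mod 4): 7·t ≡ 1 − 0 = 1 (mod 4).
    Reduce coefficients mod 4: 3·t ≡ 1 (mod 4).
    The inverse of 3 mod 4 is 3 (since 3·3 = 9 = 2·4 + 1), so t ≡ 3·1 = 3 ≡ 3 (mod 4).
    Then x = 0 + 7·3 = 21, valid modulo lcm(7, 4) = 28: x ≡ 21 (mod 28).
  Combine with x ≡ 11 (mod 13): since gcd(28, 13) = 1, we get a unique residue mod 364.
    Write x = 21 + 28·t and substitute into x ≡ 11 (mod 13): 28·t ≡ 11 − 21 = -10 (mod 13).
    Reduce coefficients mod 13: 2·t ≡ 3 (mod 13).
    The inverse of 2 mod 13 is 7 (since 2·7 = 14 = 1·13 + 1), so t ≡ 7·3 = 21 ≡ 8 (mod 13).
    Then x = 21 + 28·8 = 245, valid modulo lcm(28, 13) = 364: x ≡ 245 (mod 364).
Verify: 245 mod 7 = 0 ✓, 245 mod 4 = 1 ✓, 245 mod 13 = 11 ✓.

x ≡ 245 (mod 364).


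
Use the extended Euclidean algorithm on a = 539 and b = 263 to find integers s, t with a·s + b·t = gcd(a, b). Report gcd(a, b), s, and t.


Euclidean algorithm on (539, 263) — divide until remainder is 0:
  539 = 2 · 263 + 13
  263 = 20 · 13 + 3
  13 = 4 · 3 + 1
  3 = 3 · 1 + 0
gcd(539, 263) = 1.
Track Bezout coefficients alongside the remainders: start with r₀ = 539 = a·1 + b·0 (s = 1, t = 0) and r₁ = 263 = a·0 + b·1 (s = 0, t = 1); each new remainder r_{k+1} = r_{k-1} − q_k·r_k inherits s_{k+1} = s_{k-1} − q_k·s_k, t_{k+1} = t_{k-1} − q_k·t_k, so r_k = a·s_k + b·t_k at every step:
  q = 2: r = 13, s = 1 − 2·0 = 1, t = 0 − 2·1 = -2  (check: 539·1 + 263·(-2) = 13)
  q = 20: r = 3, s = 0 − 20·1 = -20, t = 1 − 20·(-2) = 41  (check: 539·(-20) + 263·41 = 3)
  q = 4: r = 1, s = 1 − 4·(-20) = 81, t = -2 − 4·41 = -166  (check: 539·81 + 263·(-166) = 1)
The row with r = 1 (the gcd) gives the Bezout coefficients s = 81, t = -166.
Result: 539 · (81) + 263 · (-166) = 1.

gcd(539, 263) = 1; s = 81, t = -166 (check: 539·81 + 263·(-166) = 1).


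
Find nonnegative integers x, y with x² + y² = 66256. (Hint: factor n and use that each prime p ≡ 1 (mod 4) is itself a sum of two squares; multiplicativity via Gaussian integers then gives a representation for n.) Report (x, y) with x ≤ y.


Step 1: Factor n = 66256 = 2^4 · 41 · 101.
Step 2: Check the mod-4 condition on each prime factor: 2 = 2 (special); 41 ≡ 1 (mod 4), exponent 1; 101 ≡ 1 (mod 4), exponent 1.
All primes ≡ 3 (mod 4) appear to even exponent (or don't appear), so by the two-squares theorem n IS expressible as a sum of two squares.
Step 3: Build a representation. Group n = k² · m with k = 4 and m = 41 · 101 = 4141 (a product of primes ≡ 1 (mod 4)); a representation of m scales to one of n via (k·x)² + (k·y)² = k²(x² + y²). Each prime p ≡ 1 (mod 4) is itself a sum of two squares; find a² by testing p − a² for a perfect square:
  41: 41 − 1² = 40, 41 − 2² = 37, 41 − 3² = 32, 41 − 4² = 25 = 5² ⇒ 41 = 4² + 5².
  101: 101 − 1² = 100 = 10² ⇒ 101 = 1² + 10².
  Combine using the Brahmagupta–Fibonacci identity (a² + b²)(c² + d²) = (ac − bd)² + (ad + bc)² = (ac + bd)² + (ad − bc)²:
  41 · 101 = 4141: from (4² + 5²)(1² + 10²), take (4·1 − 5·10, 4·10 + 5·1) = (4 − 50, 40 + 5) = (-46, 45); dropping signs (only squares matter) gives (46, 45); check 46² + 45² = 2116 + 2025 = 4141 ✓.
  Scale by k = 4: (4·46, 4·45) = (184, 180).
Step 4: Order so x ≤ y and verify: 180² + 184² = 32400 + 33856 = 66256 = n. ✓

n = 66256 = 180² + 184² (one valid representation with x ≤ y).


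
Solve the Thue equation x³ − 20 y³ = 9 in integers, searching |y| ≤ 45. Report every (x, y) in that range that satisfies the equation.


The equation is x³ - 20y³ = 9. For fixed y, x³ = 20·y³ + 9, so a solution requires the RHS to be a perfect cube.
Strategy: iterate y from -45 to 45, compute RHS = 20·y³ + 9, and check whether it is a (positive or negative) perfect cube.
Check small values of y:
  y = 0: RHS = 9 is not a perfect cube.
  y = 1: RHS = 29 is not a perfect cube.
  y = -1: RHS = -11 is not a perfect cube.
  y = 2: RHS = 169 is not a perfect cube.
  y = -2: RHS = -151 is not a perfect cube.
  y = 3: RHS = 549 is not a perfect cube.
  y = -3: RHS = -531 is not a perfect cube.
Continuing the search up to |y| = 45 finds no solutions either.
No (x, y) in the scanned range satisfies the equation.

No integer solutions with |y| ≤ 45.


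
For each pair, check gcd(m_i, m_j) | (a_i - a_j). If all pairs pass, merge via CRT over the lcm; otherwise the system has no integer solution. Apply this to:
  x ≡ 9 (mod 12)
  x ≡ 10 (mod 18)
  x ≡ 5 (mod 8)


Moduli 12, 18, 8 are not pairwise coprime, so CRT works modulo lcm(m_i) when all pairwise compatibility conditions hold.
Pairwise compatibility: gcd(m_i, m_j) must divide a_i - a_j for every pair.
Merge one congruence at a time:
  Start: x ≡ 9 (mod 12).
  Combine with x ≡ 10 (mod 18): gcd(12, 18) = 6, and 10 - 9 = 1 is NOT divisible by 6.
    ⇒ system is inconsistent (no integer solution).

No solution (the system is inconsistent).


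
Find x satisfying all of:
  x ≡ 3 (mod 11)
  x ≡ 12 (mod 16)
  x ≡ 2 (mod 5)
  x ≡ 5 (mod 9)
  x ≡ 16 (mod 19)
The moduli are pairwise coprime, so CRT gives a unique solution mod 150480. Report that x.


Product of moduli M = 11 · 16 · 5 · 9 · 19 = 150480.
Merge one congruence at a time:
  Start: x ≡ 3 (mod 11).
  Combine with x ≡ 12 (mod 16); new modulus lcm = 176.
    Write x = 3 + 11·t and substitute into x ≡ 12 (mod 16): 11·t ≡ 12 − 3 = 9 (mod 16).
    The inverse of 11 mod 16 is 3 (since 11·3 = 33 = 2·16 + 1), so t ≡ 3·9 = 27 ≡ 11 (mod 16).
    Then x = 3 + 11·11 = 124, valid modulo lcm(11, 16) = 176: x ≡ 124 (mod 176).
  Combine with x ≡ 2 (mod 5); new modulus lcm = 880.
    Write x = 124 + 176·t and substitute into x ≡ 2 (mod 5): 176·t ≡ 2 − 124 = -122 (mod 5).
    Reduce coefficients mod 5: 1·t ≡ 3 (mod 5).
    So t ≡ 3 (mod 5).
    Then x = 124 + 176·3 = 652, valid modulo lcm(176, 5) = 880: x ≡ 652 (mod 880).
  Combine with x ≡ 5 (mod 9); new modulus lcm = 7920.
    Write x = 652 + 880·t and substitute into x ≡ 5 (mod 9): 880·t ≡ 5 − 652 = -647 (mod 9).
    Reduce coefficients mod 9: 7·t ≡ 1 (mod 9).
    The inverse of 7 mod 9 is 4 (since 7·4 = 28 = 3·9 + 1), so t ≡ 4·1 = 4 ≡ 4 (mod 9).
    Then x = 652 + 880·4 = 4172, valid modulo lcm(880, 9) = 7920: x ≡ 4172 (mod 7920).
  Combine with x ≡ 16 (mod 19); new modulus lcm = 150480.
    Write x = 4172 + 7920·t and substitute into x ≡ 16 (mod 19): 7920·t ≡ 16 − 4172 = -4156 (mod 19).
    Reduce coefficients mod 19: 16·t ≡ 5 (mod 19).
    The inverse of 16 mod 19 is 6 (since 16·6 = 96 = 5·19 + 1), so t ≡ 6·5 = 30 ≡ 11 (mod 19).
    Then x = 4172 + 7920·11 = 91292, valid modulo lcm(7920, 19) = 150480: x ≡ 91292 (mod 150480).
Verify against each original: 91292 mod 11 = 3, 91292 mod 16 = 12, 91292 mod 5 = 2, 91292 mod 9 = 5, 91292 mod 19 = 16.

x ≡ 91292 (mod 150480).


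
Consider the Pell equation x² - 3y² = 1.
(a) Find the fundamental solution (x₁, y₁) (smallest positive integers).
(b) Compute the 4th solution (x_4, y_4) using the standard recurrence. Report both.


Step 1: Find the fundamental solution (x₁, y₁) of x² - 3y² = 1.
  Expand √3 as a continued fraction. a₀ = ⌊√3⌋ = 1; iterate m_{k+1} = d_k·a_k − m_k, d_{k+1} = (3 − m_{k+1}²)/d_k, a_{k+1} = ⌊(a₀ + m_{k+1})/d_{k+1}⌋ (starting m₀ = 0, d₀ = 1), with convergents p_k = a_k·p_{k-1} + p_{k-2}, q_k = a_k·q_{k-1} + q_{k-2} (p₋₁ = 1, q₋₁ = 0):
  k = 0: a₀ = 1; p₀/q₀ = 1/1; p₀² − 3·q₀² = 1 − 3 = -2.
  k = 1: m = 1, d = 2, a = ⌊(1 + 1)/2⌋ = 1; p/q = (1·1 + 1)/(1·1 + 0) = 2/1; p² − 3·q² = 4 − 3 = 1.
  The first convergent with p² − 3·q² = 1 gives the fundamental solution (x₁, y₁) = (2, 1).
Step 2: Apply the recurrence (x_{n+1}, y_{n+1}) = (x₁x_n + 3y₁y_n, x₁y_n + y₁x_n) repeatedly.
  From (x_1, y_1) = (2, 1): x_2 = 2·2 + 3·1·1 = 7; y_2 = 2·1 + 1·2 = 4.
  From (x_2, y_2) = (7, 4): x_3 = 2·7 + 3·1·4 = 26; y_3 = 2·4 + 1·7 = 15.
  From (x_3, y_3) = (26, 15): x_4 = 2·26 + 3·1·15 = 97; y_4 = 2·15 + 1·26 = 56.
Step 3: Verify x_4² - 3·y_4² = 9409 - 9408 = 1 (should be 1). ✓

(x_1, y_1) = (2, 1); (x_4, y_4) = (97, 56).


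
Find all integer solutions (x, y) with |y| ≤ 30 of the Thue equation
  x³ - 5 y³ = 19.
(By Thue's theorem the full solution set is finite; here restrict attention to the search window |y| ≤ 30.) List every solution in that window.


The equation is x³ - 5y³ = 19. For fixed y, x³ = 5·y³ + 19, so a solution requires the RHS to be a perfect cube.
Strategy: iterate y from -30 to 30, compute RHS = 5·y³ + 19, and check whether it is a (positive or negative) perfect cube.
Check small values of y:
  y = 0: RHS = 19 is not a perfect cube.
  y = 1: RHS = 24 is not a perfect cube.
  y = -1: RHS = 14 is not a perfect cube.
  y = 2: RHS = 59 is not a perfect cube.
  y = -2: RHS = -21 is not a perfect cube.
  y = 3: RHS = 154 is not a perfect cube.
  y = -3: RHS = -116 is not a perfect cube.
Continuing the search up to |y| = 30 finds no solutions either.
No (x, y) in the scanned range satisfies the equation.

No integer solutions with |y| ≤ 30.


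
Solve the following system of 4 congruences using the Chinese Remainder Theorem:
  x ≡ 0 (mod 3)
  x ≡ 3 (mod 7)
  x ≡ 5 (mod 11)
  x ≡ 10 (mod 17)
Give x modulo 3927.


Product of moduli M = 3 · 7 · 11 · 17 = 3927.
Merge one congruence at a time:
  Start: x ≡ 0 (mod 3).
  Combine with x ≡ 3 (mod 7); new modulus lcm = 21.
    Write x = 0 + 3·t and substitute into x ≡ 3 (mod 7): 3·t ≡ 3 − 0 = 3 (mod 7).
    The inverse of 3 mod 7 is 5 (since 3·5 = 15 = 2·7 + 1), so t ≡ 5·3 = 15 ≡ 1 (mod 7).
    Then x = 0 + 3·1 = 3, valid modulo lcm(3, 7) = 21: x ≡ 3 (mod 21).
  Combine with x ≡ 5 (mod 11); new modulus lcm = 231.
    Write x = 3 + 21·t and substitute into x ≡ 5 (mod 11): 21·t ≡ 5 − 3 = 2 (mod 11).
    Reduce coefficients mod 11: 10·t ≡ 2 (mod 11).
    The inverse of 10 mod 11 is 10 (since 10·10 = 100 = 9·11 + 1), so t ≡ 10·2 = 20 ≡ 9 (mod 11).
    Then x = 3 + 21·9 = 192, valid modulo lcm(21, 11) = 231: x ≡ 192 (mod 231).
  Combine with x ≡ 10 (mod 17); new modulus lcm = 3927.
    Write x = 192 + 231·t and substitute into x ≡ 10 (mod 17): 231·t ≡ 10 − 192 = -182 (mod 17).
    Reduce coefficients mod 17: 10·t ≡ 5 (mod 17).
    The inverse of 10 mod 17 is 12 (since 10·12 = 120 = 7·17 + 1), so t ≡ 12·5 = 60 ≡ 9 (mod 17).
    Then x = 192 + 231·9 = 2271, valid modulo lcm(231, 17) = 3927: x ≡ 2271 (mod 3927).
Verify against each original: 2271 mod 3 = 0, 2271 mod 7 = 3, 2271 mod 11 = 5, 2271 mod 17 = 10.

x ≡ 2271 (mod 3927).


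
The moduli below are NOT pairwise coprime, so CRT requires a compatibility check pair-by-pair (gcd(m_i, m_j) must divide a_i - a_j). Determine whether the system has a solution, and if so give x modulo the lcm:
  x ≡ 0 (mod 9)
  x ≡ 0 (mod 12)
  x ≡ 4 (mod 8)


Moduli 9, 12, 8 are not pairwise coprime, so CRT works modulo lcm(m_i) when all pairwise compatibility conditions hold.
Pairwise compatibility: gcd(m_i, m_j) must divide a_i - a_j for every pair.
Merge one congruence at a time:
  Start: x ≡ 0 (mod 9).
  Combine with x ≡ 0 (mod 12): gcd(9, 12) = 3; 0 - 0 = 0, which IS divisible by 3, so compatible.
    Write x = 0 + 9·t and substitute into x ≡ 0 (mod 12): 9·t ≡ 0 − 0 = 0 (mod 12).
    Divide the congruence (and modulus) by g = 3: 3·t ≡ 0 (mod 4).
    The inverse of 3 mod 4 is 3 (since 3·3 = 9 = 2·4 + 1), so t ≡ 3·0 = 0 ≡ 0 (mod 4).
    Then x = 0 + 9·0 = 0, valid modulo lcm(9, 12) = 36: x ≡ 0 (mod 36).
  Combine with x ≡ 4 (mod 8): gcd(36, 8) = 4; 4 - 0 = 4, which IS divisible by 4, so compatible.
    Write x = 0 + 36·t and substitute into x ≡ 4 (mod 8): 36·t ≡ 4 − 0 = 4 (mod 8).
    Divide the congruence (and modulus) by g = 4: 9·t ≡ 1 (mod 2).
    Reduce coefficients mod 2: 1·t ≡ 1 (mod 2).
    So t ≡ 1 (mod 2).
    Then x = 0 + 36·1 = 36, valid modulo lcm(36, 8) = 72: x ≡ 36 (mod 72).
Verify: 36 mod 9 = 0, 36 mod 12 = 0, 36 mod 8 = 4.

x ≡ 36 (mod 72).


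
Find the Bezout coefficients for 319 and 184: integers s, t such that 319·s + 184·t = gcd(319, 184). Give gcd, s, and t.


Euclidean algorithm on (319, 184) — divide until remainder is 0:
  319 = 1 · 184 + 135
  184 = 1 · 135 + 49
  135 = 2 · 49 + 37
  49 = 1 · 37 + 12
  37 = 3 · 12 + 1
  12 = 12 · 1 + 0
gcd(319, 184) = 1.
Track Bezout coefficients alongside the remainders: start with r₀ = 319 = a·1 + b·0 (s = 1, t = 0) and r₁ = 184 = a·0 + b·1 (s = 0, t = 1); each new remainder r_{k+1} = r_{k-1} − q_k·r_k inherits s_{k+1} = s_{k-1} − q_k·s_k, t_{k+1} = t_{k-1} − q_k·t_k, so r_k = a·s_k + b·t_k at every step:
  q = 1: r = 135, s = 1 − 1·0 = 1, t = 0 − 1·1 = -1  (check: 319·1 + 184·(-1) = 135)
  q = 1: r = 49, s = 0 − 1·1 = -1, t = 1 − 1·(-1) = 2  (check: 319·(-1) + 184·2 = 49)
  q = 2: r = 37, s = 1 − 2·(-1) = 3, t = -1 − 2·2 = -5  (check: 319·3 + 184·(-5) = 37)
  q = 1: r = 12, s = -1 − 1·3 = -4, t = 2 − 1·(-5) = 7  (check: 319·(-4) + 184·7 = 12)
  q = 3: r = 1, s = 3 − 3·(-4) = 15, t = -5 − 3·7 = -26  (check: 319·15 + 184·(-26) = 1)
The row with r = 1 (the gcd) gives the Bezout coefficients s = 15, t = -26.
Result: 319 · (15) + 184 · (-26) = 1.

gcd(319, 184) = 1; s = 15, t = -26 (check: 319·15 + 184·(-26) = 1).


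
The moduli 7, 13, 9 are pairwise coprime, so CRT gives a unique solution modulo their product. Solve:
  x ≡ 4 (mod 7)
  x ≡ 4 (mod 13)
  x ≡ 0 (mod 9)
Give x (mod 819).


Moduli 7, 13, 9 are pairwise coprime; by CRT there is a unique solution modulo M = 7 · 13 · 9 = 819.
Solve pairwise, accumulating the modulus:
  Start with x ≡ 4 (mod 7).
  Combine with x ≡ 4 (mod 13): since gcd(7, 13) = 1, we get a unique residue mod 91.
    Write x = 4 + 7·t and substitute into x ≡ 4 (mod 13): 7·t ≡ 4 − 4 = 0 (mod 13).
    The inverse of 7 mod 13 is 2 (since 7·2 = 14 = 1·13 + 1), so t ≡ 2·0 = 0 ≡ 0 (mod 13).
    Then x = 4 + 7·0 = 4, valid modulo lcm(7, 13) = 91: x ≡ 4 (mod 91).
  Combine with x ≡ 0 (mod 9): since gcd(91, 9) = 1, we get a unique residue mod 819.
    Write x = 4 + 91·t and substitute into x ≡ 0 (mod 9): 91·t ≡ 0 − 4 = -4 (mod 9).
    Reduce coefficients mod 9: 1·t ≡ 5 (mod 9).
    So t ≡ 5 (mod 9).
    Then x = 4 + 91·5 = 459, valid modulo lcm(91, 9) = 819: x ≡ 459 (mod 819).
Verify: 459 mod 7 = 4 ✓, 459 mod 13 = 4 ✓, 459 mod 9 = 0 ✓.

x ≡ 459 (mod 819).


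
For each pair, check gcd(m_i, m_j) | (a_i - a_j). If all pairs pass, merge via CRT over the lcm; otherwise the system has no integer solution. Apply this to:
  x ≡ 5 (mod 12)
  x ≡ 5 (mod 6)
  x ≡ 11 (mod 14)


Moduli 12, 6, 14 are not pairwise coprime, so CRT works modulo lcm(m_i) when all pairwise compatibility conditions hold.
Pairwise compatibility: gcd(m_i, m_j) must divide a_i - a_j for every pair.
Merge one congruence at a time:
  Start: x ≡ 5 (mod 12).
  Combine with x ≡ 5 (mod 6): gcd(12, 6) = 6; 5 - 5 = 0, which IS divisible by 6, so compatible.
    Write x = 5 + 12·t and substitute into x ≡ 5 (mod 6): 12·t ≡ 5 − 5 = 0 (mod 6).
    Divide the congruence (and modulus) by g = 6: 2·t ≡ 0 (mod 1).
    Modulo 1 every t works; take t = 0.
    Then x = 5 + 12·0 = 5, valid modulo lcm(12, 6) = 12: x ≡ 5 (mod 12).
  Combine with x ≡ 11 (mod 14): gcd(12, 14) = 2; 11 - 5 = 6, which IS divisible by 2, so compatible.
    Write x = 5 + 12·t and substitute into x ≡ 11 (mod 14): 12·t ≡ 11 − 5 = 6 (mod 14).
    Divide the congruence (and modulus) by g = 2: 6·t ≡ 3 (mod 7).
    The inverse of 6 mod 7 is 6 (since 6·6 = 36 = 5·7 + 1), so t ≡ 6·3 = 18 ≡ 4 (mod 7).
    Then x = 5 + 12·4 = 53, valid modulo lcm(12, 14) = 84: x ≡ 53 (mod 84).
Verify: 53 mod 12 = 5, 53 mod 6 = 5, 53 mod 14 = 11.

x ≡ 53 (mod 84).


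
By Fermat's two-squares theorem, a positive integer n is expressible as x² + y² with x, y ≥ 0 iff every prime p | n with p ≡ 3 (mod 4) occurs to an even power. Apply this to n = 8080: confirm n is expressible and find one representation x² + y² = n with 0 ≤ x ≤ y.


Step 1: Factor n = 8080 = 2^4 · 5 · 101.
Step 2: Check the mod-4 condition on each prime factor: 2 = 2 (special); 5 ≡ 1 (mod 4), exponent 1; 101 ≡ 1 (mod 4), exponent 1.
All primes ≡ 3 (mod 4) appear to even exponent (or don't appear), so by the two-squares theorem n IS expressible as a sum of two squares.
Step 3: Build a representation. Group n = k² · m with k = 4 and m = 5 · 101 = 505 (a product of primes ≡ 1 (mod 4)); a representation of m scales to one of n via (k·x)² + (k·y)² = k²(x² + y²). Each prime p ≡ 1 (mod 4) is itself a sum of two squares; find a² by testing p − a² for a perfect square:
  5: 5 − 1² = 4 = 2² ⇒ 5 = 1² + 2².
  101: 101 − 1² = 100 = 10² ⇒ 101 = 1² + 10².
  Combine using the Brahmagupta–Fibonacci identity (a² + b²)(c² + d²) = (ac − bd)² + (ad + bc)² = (ac + bd)² + (ad − bc)²:
  5 · 101 = 505: from (1² + 2²)(1² + 10²), take (1·1 − 2·10, 1·10 + 2·1) = (1 − 20, 10 + 2) = (-19, 12); dropping signs (only squares matter) gives (19, 12); check 19² + 12² = 361 + 144 = 505 ✓.
  Scale by k = 4: (4·19, 4·12) = (76, 48).
Step 4: Order so x ≤ y and verify: 48² + 76² = 2304 + 5776 = 8080 = n. ✓

n = 8080 = 48² + 76² (one valid representation with x ≤ y).


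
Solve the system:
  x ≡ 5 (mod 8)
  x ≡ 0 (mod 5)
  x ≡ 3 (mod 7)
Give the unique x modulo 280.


Moduli 8, 5, 7 are pairwise coprime; by CRT there is a unique solution modulo M = 8 · 5 · 7 = 280.
Solve pairwise, accumulating the modulus:
  Start with x ≡ 5 (mod 8).
  Combine with x ≡ 0 (mod 5): since gcd(8, 5) = 1, we get a unique residue mod 40.
    Write x = 5 + 8·t and substitute into x ≡ 0 (mod 5): 8·t ≡ 0 − 5 = -5 (mod 5).
    Reduce coefficients mod 5: 3·t ≡ 0 (mod 5).
    The inverse of 3 mod 5 is 2 (since 3·2 = 6 = 1·5 + 1), so t ≡ 2·0 = 0 ≡ 0 (mod 5).
    Then x = 5 + 8·0 = 5, valid modulo lcm(8, 5) = 40: x ≡ 5 (mod 40).
  Combine with x ≡ 3 (mod 7): since gcd(40, 7) = 1, we get a unique residue mod 280.
    Write x = 5 + 40·t and substitute into x ≡ 3 (mod 7): 40·t ≡ 3 − 5 = -2 (mod 7).
    Reduce coefficients mod 7: 5·t ≡ 5 (mod 7).
    The inverse of 5 mod 7 is 3 (since 5·3 = 15 = 2·7 + 1), so t ≡ 3·5 = 15 ≡ 1 (mod 7).
    Then x = 5 + 40·1 = 45, valid modulo lcm(40, 7) = 280: x ≡ 45 (mod 280).
Verify: 45 mod 8 = 5 ✓, 45 mod 5 = 0 ✓, 45 mod 7 = 3 ✓.

x ≡ 45 (mod 280).


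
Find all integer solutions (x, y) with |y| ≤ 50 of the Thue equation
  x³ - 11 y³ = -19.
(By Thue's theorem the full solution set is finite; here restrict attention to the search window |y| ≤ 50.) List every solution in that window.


The equation is x³ - 11y³ = -19. For fixed y, x³ = 11·y³ − 19, so a solution requires the RHS to be a perfect cube.
Strategy: iterate y from -50 to 50, compute RHS = 11·y³ − 19, and check whether it is a (positive or negative) perfect cube.
Check small values of y:
  y = 0: RHS = -19 is not a perfect cube.
  y = 1: RHS = -8 = (-2)³ ⇒ x = -2 works.
  y = -1: RHS = -30 is not a perfect cube.
  y = 2: RHS = 69 is not a perfect cube.
  y = -2: RHS = -107 is not a perfect cube.
  y = 3: RHS = 278 is not a perfect cube.
  y = -3: RHS = -316 is not a perfect cube.
Continuing, at y = 9: RHS = 8000 = (20)³ ⇒ x = 20 works.
Searching the remaining y in |y| ≤ 50 finds no further solutions.
Collected solutions: (-2, 1), (20, 9).

Solutions (with |y| ≤ 50): (-2, 1), (20, 9).


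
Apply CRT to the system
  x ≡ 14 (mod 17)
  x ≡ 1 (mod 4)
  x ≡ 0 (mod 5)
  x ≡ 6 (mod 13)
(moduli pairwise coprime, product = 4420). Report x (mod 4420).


Product of moduli M = 17 · 4 · 5 · 13 = 4420.
Merge one congruence at a time:
  Start: x ≡ 14 (mod 17).
  Combine with x ≡ 1 (mod 4); new modulus lcm = 68.
    Write x = 14 + 17·t and substitute into x ≡ 1 (mod 4): 17·t ≡ 1 − 14 = -13 (mod 4).
    Reduce coefficients mod 4: 1·t ≡ 3 (mod 4).
    So t ≡ 3 (mod 4).
    Then x = 14 + 17·3 = 65, valid modulo lcm(17, 4) = 68: x ≡ 65 (mod 68).
  Combine with x ≡ 0 (mod 5); new modulus lcm = 340.
    Write x = 65 + 68·t and substitute into x ≡ 0 (mod 5): 68·t ≡ 0 − 65 = -65 (mod 5).
    Reduce coefficients mod 5: 3·t ≡ 0 (mod 5).
    The inverse of 3 mod 5 is 2 (since 3·2 = 6 = 1·5 + 1), so t ≡ 2·0 = 0 ≡ 0 (mod 5).
    Then x = 65 + 68·0 = 65, valid modulo lcm(68, 5) = 340: x ≡ 65 (mod 340).
  Combine with x ≡ 6 (mod 13); new modulus lcm = 4420.
    Write x = 65 + 340·t and substitute into x ≡ 6 (mod 13): 340·t ≡ 6 − 65 = -59 (mod 13).
    Reduce coefficients mod 13: 2·t ≡ 6 (mod 13).
    The inverse of 2 mod 13 is 7 (since 2·7 = 14 = 1·13 + 1), so t ≡ 7·6 = 42 ≡ 3 (mod 13).
    Then x = 65 + 340·3 = 1085, valid modulo lcm(340, 13) = 4420: x ≡ 1085 (mod 4420).
Verify against each original: 1085 mod 17 = 14, 1085 mod 4 = 1, 1085 mod 5 = 0, 1085 mod 13 = 6.

x ≡ 1085 (mod 4420).


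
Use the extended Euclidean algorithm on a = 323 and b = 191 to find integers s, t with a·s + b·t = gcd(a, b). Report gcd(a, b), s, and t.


Euclidean algorithm on (323, 191) — divide until remainder is 0:
  323 = 1 · 191 + 132
  191 = 1 · 132 + 59
  132 = 2 · 59 + 14
  59 = 4 · 14 + 3
  14 = 4 · 3 + 2
  3 = 1 · 2 + 1
  2 = 2 · 1 + 0
gcd(323, 191) = 1.
Track Bezout coefficients alongside the remainders: start with r₀ = 323 = a·1 + b·0 (s = 1, t = 0) and r₁ = 191 = a·0 + b·1 (s = 0, t = 1); each new remainder r_{k+1} = r_{k-1} − q_k·r_k inherits s_{k+1} = s_{k-1} − q_k·s_k, t_{k+1} = t_{k-1} − q_k·t_k, so r_k = a·s_k + b·t_k at every step:
  q = 1: r = 132, s = 1 − 1·0 = 1, t = 0 − 1·1 = -1  (check: 323·1 + 191·(-1) = 132)
  q = 1: r = 59, s = 0 − 1·1 = -1, t = 1 − 1·(-1) = 2  (check: 323·(-1) + 191·2 = 59)
  q = 2: r = 14, s = 1 − 2·(-1) = 3, t = -1 − 2·2 = -5  (check: 323·3 + 191·(-5) = 14)
  q = 4: r = 3, s = -1 − 4·3 = -13, t = 2 − 4·(-5) = 22  (check: 323·(-13) + 191·22 = 3)
  q = 4: r = 2, s = 3 − 4·(-13) = 55, t = -5 − 4·22 = -93  (check: 323·55 + 191·(-93) = 2)
  q = 1: r = 1, s = -13 − 1·55 = -68, t = 22 − 1·(-93) = 115  (check: 323·(-68) + 191·115 = 1)
The row with r = 1 (the gcd) gives the Bezout coefficients s = -68, t = 115.
Result: 323 · (-68) + 191 · (115) = 1.

gcd(323, 191) = 1; s = -68, t = 115 (check: 323·(-68) + 191·115 = 1).


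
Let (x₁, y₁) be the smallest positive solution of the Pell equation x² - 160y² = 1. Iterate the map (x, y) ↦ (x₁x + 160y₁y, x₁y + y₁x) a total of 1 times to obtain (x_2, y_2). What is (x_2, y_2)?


Step 1: Find the fundamental solution (x₁, y₁) of x² - 160y² = 1.
  Expand √160 as a continued fraction. a₀ = ⌊√160⌋ = 12; iterate m_{k+1} = d_k·a_k − m_k, d_{k+1} = (160 − m_{k+1}²)/d_k, a_{k+1} = ⌊(a₀ + m_{k+1})/d_{k+1}⌋ (starting m₀ = 0, d₀ = 1), with convergents p_k = a_k·p_{k-1} + p_{k-2}, q_k = a_k·q_{k-1} + q_{k-2} (p₋₁ = 1, q₋₁ = 0):
  k = 0: a₀ = 12; p₀/q₀ = 12/1; p₀² − 160·q₀² = 144 − 160 = -16.
  k = 1: m = 12, d = 16, a = ⌊(12 + 12)/16⌋ = 1; p/q = (1·12 + 1)/(1·1 + 0) = 13/1; p² − 160·q² = 169 − 160 = 9.
  k = 2: m = 4, d = 9, a = ⌊(12 + 4)/9⌋ = 1; p/q = (1·13 + 12)/(1·1 + 1) = 25/2; p² − 160·q² = 625 − 640 = -15.
  k = 3: m = 5, d = 15, a = ⌊(12 + 5)/15⌋ = 1; p/q = (1·25 + 13)/(1·2 + 1) = 38/3; p² − 160·q² = 1444 − 1440 = 4.
  k = 4: m = 10, d = 4, a = ⌊(12 + 10)/4⌋ = 5; p/q = (5·38 + 25)/(5·3 + 2) = 215/17; p² − 160·q² = 46225 − 46240 = -15.
  k = 5: m = 10, d = 15, a = ⌊(12 + 10)/15⌋ = 1; p/q = (1·215 + 38)/(1·17 + 3) = 253/20; p² − 160·q² = 64009 − 64000 = 9.
  k = 6: m = 5, d = 9, a = ⌊(12 + 5)/9⌋ = 1; p/q = (1·253 + 215)/(1·20 + 17) = 468/37; p² − 160·q² = 219024 − 219040 = -16.
  k = 7: m = 4, d = 16, a = ⌊(12 + 4)/16⌋ = 1; p/q = (1·468 + 253)/(1·37 + 20) = 721/57; p² − 160·q² = 519841 − 519840 = 1.
  The first convergent with p² − 160·q² = 1 gives the fundamental solution (x₁, y₁) = (721, 57).
Step 2: Apply the recurrence (x_{n+1}, y_{n+1}) = (x₁x_n + 160y₁y_n, x₁y_n + y₁x_n) repeatedly.
  From (x_1, y_1) = (721, 57): x_2 = 721·721 + 160·57·57 = 1039681; y_2 = 721·57 + 57·721 = 82194.
Step 3: Verify x_2² - 160·y_2² = 1080936581761 - 1080936581760 = 1 (should be 1). ✓

(x_1, y_1) = (721, 57); (x_2, y_2) = (1039681, 82194).
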